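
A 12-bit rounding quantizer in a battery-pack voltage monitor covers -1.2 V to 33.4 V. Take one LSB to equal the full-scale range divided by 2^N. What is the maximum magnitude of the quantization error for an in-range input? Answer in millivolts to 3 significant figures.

The full-scale span is 33.4 − (-1.2) = 34.6 V.
One LSB is 34.6 V / 4096 = 8.4473 mV.
|e|_max = LSB/2 = 4.22 mV.

4.22 mV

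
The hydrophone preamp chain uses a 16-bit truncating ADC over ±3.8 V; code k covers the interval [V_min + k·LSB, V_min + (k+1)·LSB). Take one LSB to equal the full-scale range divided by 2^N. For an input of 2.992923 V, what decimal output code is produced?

Span: 3.8 V − (-3.8 V) = 7.6 V. LSB = 7.6 V / 2^16 ≈ 116.0 µV.
(V_in − V_min) × 2^16/range = (2.992923 − (-3.8)) × 65536/7.6 = 58576.448.
Floor → code = 58576.

58576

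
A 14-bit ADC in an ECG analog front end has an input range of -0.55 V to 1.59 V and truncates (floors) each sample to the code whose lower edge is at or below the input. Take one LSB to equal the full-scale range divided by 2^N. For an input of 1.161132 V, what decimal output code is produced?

The full-scale span is 1.59 − (-0.55) = 2.14 V. LSB = 2.14 V / 2^14 ≈ 130.6 µV.
(V_in − V_min) × 2^14/range = (1.161132 − (-0.55)) × 16384/2.14 = 13100.555.
Floor → code = 13100.

13100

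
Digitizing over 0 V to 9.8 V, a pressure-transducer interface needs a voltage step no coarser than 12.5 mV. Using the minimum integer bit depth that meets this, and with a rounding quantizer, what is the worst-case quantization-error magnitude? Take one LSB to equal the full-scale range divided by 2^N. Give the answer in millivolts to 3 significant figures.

Full-scale range = 9.8 V.
Required number of levels: 9.8/12.5 mV = 784.00; smallest N with 2^N ≥ that is 10.
One LSB is 9.8 V / 1024 = 9.5703 mV.
Max error for round-to-nearest is LSB/2 = 4.79 mV.

4.79 mV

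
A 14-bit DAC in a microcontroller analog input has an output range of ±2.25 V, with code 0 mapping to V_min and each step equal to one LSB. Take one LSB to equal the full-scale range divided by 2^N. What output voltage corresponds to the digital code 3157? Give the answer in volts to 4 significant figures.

-1.383 V

Range = 2.25 − (-2.25) = 4.5 V. LSB = 4.5 V / 2^14.
V_out = V_min + code × LSB = -2.25 V + 3157 × 4.5 V / 16384
      = -2.25 V + 0.867096 V = -1.38290 V.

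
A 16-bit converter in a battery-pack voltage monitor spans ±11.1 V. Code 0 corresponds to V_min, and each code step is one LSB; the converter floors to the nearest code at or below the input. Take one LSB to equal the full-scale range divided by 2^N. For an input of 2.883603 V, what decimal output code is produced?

Full-scale range = 11.1 V − (-11.1 V) = 22.2 V. LSB = 22.2 V / 2^16 ≈ 338.7 µV.
code = ⌊(V_in − V_min)/LSB⌋ = ⌊(V_in − V_min) × 2^16 / range⌋
     = ⌊(2.883603 − (-11.1)) × 65536 / 22.2⌋ = ⌊13.983603 × 65536/22.2⌋
     = ⌊41280.604⌋ = 41280.

41280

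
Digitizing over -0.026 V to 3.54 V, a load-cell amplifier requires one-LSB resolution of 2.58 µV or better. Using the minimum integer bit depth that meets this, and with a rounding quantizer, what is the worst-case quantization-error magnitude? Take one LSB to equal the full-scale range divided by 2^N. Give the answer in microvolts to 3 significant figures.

0.850 µV

Full-scale range = 3.54 V − (-0.026 V) = 3.566 V.
Required number of levels: 3.566/2.58 µV = 1.3822e6; smallest N with 2^N ≥ that is 21.
LSB = 3.566 V ÷ 2^21 = 3.566/2097152 V = 1.7004 µV.
Max error for round-to-nearest is LSB/2 = 0.850 µV.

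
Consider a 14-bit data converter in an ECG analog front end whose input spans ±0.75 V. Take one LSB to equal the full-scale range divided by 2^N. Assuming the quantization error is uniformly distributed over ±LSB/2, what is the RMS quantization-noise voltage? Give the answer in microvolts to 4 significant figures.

The full-scale span is 0.75 − (-0.75) = 1.5 V.
LSB = 1.5 V / 2^14 = 91.5527 µV.
σ_q = LSB/√12 = 91.5527 µV/3.4641 = 26.43 µV.

26.43 µV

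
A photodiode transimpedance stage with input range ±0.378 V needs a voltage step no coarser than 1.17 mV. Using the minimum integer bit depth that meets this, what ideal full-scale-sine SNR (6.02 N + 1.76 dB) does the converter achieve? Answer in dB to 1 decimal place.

Span: 0.378 V − (-0.378 V) = 0.756 V.
Need 2^N ≥ 0.756 V / 1.17 mV = 646.2 → N_min = 10.
Ideal SNR at N = 10: 6.02·10 + 1.76 = 62.0 dB.

62.0 dB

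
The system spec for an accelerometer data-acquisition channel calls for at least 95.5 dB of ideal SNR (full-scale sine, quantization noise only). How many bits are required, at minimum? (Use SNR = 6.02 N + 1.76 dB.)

16 bits

Solving 6.02 N ≥ 95.5 − 1.76: N ≥ 15.571. Round up → N = 16.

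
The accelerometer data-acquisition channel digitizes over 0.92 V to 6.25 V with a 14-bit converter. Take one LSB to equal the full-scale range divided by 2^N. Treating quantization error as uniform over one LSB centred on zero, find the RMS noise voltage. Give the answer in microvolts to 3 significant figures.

93.9 µV

The full-scale span is 6.25 − (0.92) = 5.33 V.
Step size = 5.33/16384 V = 325.32 µV.
RMS of a uniform error over width LSB is LSB/√12 = 93.9 µV.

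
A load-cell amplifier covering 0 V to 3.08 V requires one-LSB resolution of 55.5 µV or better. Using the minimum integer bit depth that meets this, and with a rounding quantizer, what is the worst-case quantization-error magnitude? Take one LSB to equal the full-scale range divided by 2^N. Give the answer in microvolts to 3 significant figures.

23.5 µV

Full-scale range = 3.08 V.
Levels needed ≥ 3.08/55.5 µV = 55500. 2^16 = 65536 suffices, so N_min = 16.
LSB = 3.08 V ÷ 2^16 = 3.08/65536 V = 46.997 µV.
Half an LSB is 23.5 µV.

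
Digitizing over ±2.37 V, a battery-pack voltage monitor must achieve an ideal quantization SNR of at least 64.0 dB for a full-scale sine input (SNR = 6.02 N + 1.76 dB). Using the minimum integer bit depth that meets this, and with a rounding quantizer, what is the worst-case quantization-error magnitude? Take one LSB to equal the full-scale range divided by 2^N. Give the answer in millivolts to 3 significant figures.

1.16 mV

The full-scale span is 2.37 − (-2.37) = 4.74 V.
Solving 6.02 N ≥ 64.0 − 1.76: N ≥ 10.339. Round up → N = 11.
One LSB is 4.74 V / 2048 = 2.3145 mV.
Max error for round-to-nearest is LSB/2 = 1.16 mV.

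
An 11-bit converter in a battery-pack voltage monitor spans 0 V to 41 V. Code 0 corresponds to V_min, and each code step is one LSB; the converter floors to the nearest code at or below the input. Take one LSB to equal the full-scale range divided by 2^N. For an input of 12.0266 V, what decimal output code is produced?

600

Span = 41 V. LSB = 41 V / 2^11 ≈ 20.02 mV.
(V_in − V_min) × 2^11/range = (12.0266 − (0)) × 2048/41 = 600.743.
Floor → code = 600.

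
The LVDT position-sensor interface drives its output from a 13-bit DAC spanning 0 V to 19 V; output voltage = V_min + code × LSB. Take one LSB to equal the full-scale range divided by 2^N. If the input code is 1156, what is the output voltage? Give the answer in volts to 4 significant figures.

2.681 V

Span = 19 V. LSB = 19 V / 2^13.
V_out = 0 + 1156 × (19/8192) V
      = 0 V + 2.68115 V = 2.68115 V.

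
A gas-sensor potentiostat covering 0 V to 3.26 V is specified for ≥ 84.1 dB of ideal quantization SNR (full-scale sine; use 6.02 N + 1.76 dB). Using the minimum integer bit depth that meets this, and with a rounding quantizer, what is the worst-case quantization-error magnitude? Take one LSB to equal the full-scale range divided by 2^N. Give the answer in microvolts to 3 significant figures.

99.5 µV

Span = 3.26 V.
6.02 N + 1.76 ≥ 84.1 gives N ≥ 13.678, so the minimum integer is 14.
LSB = 3.26 V ÷ 2^14 = 3.26/16384 V = 198.97 µV.
|e|_max = LSB/2 = 99.5 µV.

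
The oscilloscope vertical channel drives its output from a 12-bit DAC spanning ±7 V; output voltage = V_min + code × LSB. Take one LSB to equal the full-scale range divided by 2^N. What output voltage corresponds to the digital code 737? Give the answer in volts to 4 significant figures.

-4.481 V

Full-scale range = 7 V − (-7 V) = 14 V. LSB = 14 V / 2^12.
V_out = V_min + code × LSB = -7 V + 737 × 14 V / 4096
      = -7 V + 2.51904 V = -4.48096 V.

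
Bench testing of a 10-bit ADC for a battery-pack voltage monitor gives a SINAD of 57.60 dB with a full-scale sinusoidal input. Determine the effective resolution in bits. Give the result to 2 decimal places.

9.28 bits

ENOB = (57.60 − 1.76)/6.02 = 9.2757 bits.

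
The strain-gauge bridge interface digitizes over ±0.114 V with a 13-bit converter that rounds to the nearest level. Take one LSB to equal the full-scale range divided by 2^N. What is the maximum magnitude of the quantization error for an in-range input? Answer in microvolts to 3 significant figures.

13.9 µV

Full-scale range = 0.114 V − (-0.114 V) = 0.228 V.
Step size = 0.228/8192 V = 27.832 µV.
Worst-case error for round-to-nearest is half an LSB: 13.9 µV.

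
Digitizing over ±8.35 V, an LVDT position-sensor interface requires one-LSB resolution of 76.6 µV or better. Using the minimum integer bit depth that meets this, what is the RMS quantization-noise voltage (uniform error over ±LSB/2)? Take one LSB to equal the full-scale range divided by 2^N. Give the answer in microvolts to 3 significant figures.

18.4 µV

Full-scale range = 8.35 V − (-8.35 V) = 16.7 V.
16.7 V / 76.6 µV = 218000. Since 2^17 = 131072 and 2^18 = 262144, N = 18.
LSB = 16.7 V ÷ 2^18 = 16.7/262144 V = 63.705 µV.
RMS noise = LSB/√12 = 18.4 µV.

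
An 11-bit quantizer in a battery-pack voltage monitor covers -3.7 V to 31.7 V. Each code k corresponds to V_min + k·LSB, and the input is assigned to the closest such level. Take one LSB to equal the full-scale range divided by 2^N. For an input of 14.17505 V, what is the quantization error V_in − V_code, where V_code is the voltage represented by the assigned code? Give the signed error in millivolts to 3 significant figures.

+2.20 mV

Full-scale range = 31.7 V − (-3.7 V) = 35.4 V. LSB = 35.4 V / 2^11 ≈ 17.29 mV.
(14.17505 − (-3.7)) / LSB = 17.87505 × 2048/35.4 = 1034.1272. Nearest integer: k = 1034.
V_code = V_min + k × range/2^11 = -3.7 + 1034 × 35.4/2048 = 14.17285156 V.
V_in − V_code = 14.17505 − (14.17285156) = +2.20 mV.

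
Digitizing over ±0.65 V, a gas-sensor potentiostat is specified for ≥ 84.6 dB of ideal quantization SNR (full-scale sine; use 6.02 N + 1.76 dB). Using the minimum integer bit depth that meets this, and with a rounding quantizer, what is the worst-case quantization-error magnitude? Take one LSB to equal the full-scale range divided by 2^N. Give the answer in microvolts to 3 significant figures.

Range = 0.65 − (-0.65) = 1.3 V.
N ≥ (84.6 − 1.76)/6.02 = 13.761 → N_min = 14.
One LSB is 1.3 V / 16384 = 79.346 µV.
Half an LSB is 39.7 µV.

39.7 µV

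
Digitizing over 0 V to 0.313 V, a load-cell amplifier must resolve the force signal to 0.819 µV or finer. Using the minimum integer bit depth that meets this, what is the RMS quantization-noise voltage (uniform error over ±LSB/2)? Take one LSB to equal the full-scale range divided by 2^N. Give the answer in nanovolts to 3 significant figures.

172 nV

Range is 0.313 V.
0.313 V / 0.819 µV = 382200. Since 2^18 = 262144 and 2^19 = 524288, N = 19.
LSB = 0.313 V ÷ 2^19 = 0.313/524288 V = 0.59700 µV.
σ_q = LSB/√12 = 0.59700 µV/3.4641 = 172 nV.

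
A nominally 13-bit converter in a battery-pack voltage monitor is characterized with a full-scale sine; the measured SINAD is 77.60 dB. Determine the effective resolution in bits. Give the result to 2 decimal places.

Inverting SNR = 6.02 N + 1.76: N_eff = (77.60 − 1.76)/6.02 = 12.5980.

12.60 bits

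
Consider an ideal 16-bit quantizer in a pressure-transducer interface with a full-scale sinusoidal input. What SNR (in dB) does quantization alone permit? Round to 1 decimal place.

6.02(16) + 1.76 = 96.32 + 1.76 = 98.08 dB.

98.1 dB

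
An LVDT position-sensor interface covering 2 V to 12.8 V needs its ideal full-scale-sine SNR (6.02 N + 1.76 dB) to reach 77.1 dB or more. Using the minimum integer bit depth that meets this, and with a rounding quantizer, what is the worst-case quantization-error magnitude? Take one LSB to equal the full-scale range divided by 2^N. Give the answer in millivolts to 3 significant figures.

0.659 mV

Full-scale range = 12.8 V − (2 V) = 10.8 V.
N ≥ (77.1 − 1.76)/6.02 = 12.515 → N_min = 13.
One LSB is 10.8 V / 8192 = 1.3184 mV.
Half an LSB is 0.659 mV.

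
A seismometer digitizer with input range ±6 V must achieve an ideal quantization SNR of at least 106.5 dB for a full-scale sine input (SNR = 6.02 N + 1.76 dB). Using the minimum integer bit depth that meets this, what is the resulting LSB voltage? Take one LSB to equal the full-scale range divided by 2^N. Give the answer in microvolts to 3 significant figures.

Span: 6 V − (-6 V) = 12 V.
6.02 N + 1.76 ≥ 106.5 gives N ≥ 17.399, so the minimum integer is 18.
Step size = 12/262144 V = 45.8 µV.

45.8 µV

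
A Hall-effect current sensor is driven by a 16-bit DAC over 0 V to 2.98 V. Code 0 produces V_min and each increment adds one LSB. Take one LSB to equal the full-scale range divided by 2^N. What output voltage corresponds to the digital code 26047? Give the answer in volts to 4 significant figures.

Span = 2.98 V. LSB = 2.98 V / 2^16.
V_out = V_min + code × LSB = 0 V + 26047 × 2.98 V / 65536
      = 0 + 1.18439 = 1.18439 V.

1.184 V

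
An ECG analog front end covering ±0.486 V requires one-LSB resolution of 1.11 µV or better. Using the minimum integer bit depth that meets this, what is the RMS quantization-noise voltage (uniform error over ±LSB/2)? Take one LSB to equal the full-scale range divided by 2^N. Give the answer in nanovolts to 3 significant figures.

Span: 0.486 V − (-0.486 V) = 0.972 V.
0.972 V / 1.11 µV = 875700. Since 2^19 = 524288 and 2^20 = 1048576, N = 20.
LSB = 0.972 V / 2^20 = 0.92697 µV.
σ_q = LSB/√12 = 0.92697 µV/3.4641 = 268 nV.

268 nV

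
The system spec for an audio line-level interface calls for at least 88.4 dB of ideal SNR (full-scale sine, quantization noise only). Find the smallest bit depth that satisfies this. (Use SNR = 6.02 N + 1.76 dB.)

15 bits

Required N = ⌈(88.4 − 1.76)/6.02⌉ = ⌈14.392⌉ = 15.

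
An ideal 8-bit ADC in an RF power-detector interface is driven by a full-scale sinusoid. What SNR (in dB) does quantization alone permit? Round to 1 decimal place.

SNR = 6.02·8 + 1.76 = 49.92 dB.

49.9 dB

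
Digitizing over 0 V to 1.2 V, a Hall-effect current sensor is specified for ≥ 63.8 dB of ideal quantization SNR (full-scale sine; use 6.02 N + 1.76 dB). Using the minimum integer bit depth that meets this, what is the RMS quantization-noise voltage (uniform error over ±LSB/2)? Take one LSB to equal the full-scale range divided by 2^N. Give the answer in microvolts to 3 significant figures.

169 µV

V_FS = 1.2 V.
N ≥ (63.8 − 1.76)/6.02 = 10.306 → N_min = 11.
Step size = 1.2/2048 V = 0.58594 mV.
V_rms = LSB/√12 = 169 µV.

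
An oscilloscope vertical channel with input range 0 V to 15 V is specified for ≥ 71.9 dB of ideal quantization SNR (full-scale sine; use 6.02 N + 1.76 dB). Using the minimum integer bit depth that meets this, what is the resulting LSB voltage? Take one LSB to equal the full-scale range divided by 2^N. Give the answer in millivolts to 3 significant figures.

V_FS = 15 V.
Required N = ⌈(71.9 − 1.76)/6.02⌉ = ⌈11.651⌉ = 12.
LSB = 15 V / 2^12 = 3.66 mV.

3.66 mV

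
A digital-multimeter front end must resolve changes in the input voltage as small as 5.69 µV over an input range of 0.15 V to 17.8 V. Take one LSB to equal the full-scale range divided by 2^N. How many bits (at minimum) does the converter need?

Range = 17.8 − (0.15) = 17.65 V.
17.65 V / 5.69 µV = 3.102e6. Since 2^21 = 2097152 and 2^22 = 4194304, N = 22.

22 bits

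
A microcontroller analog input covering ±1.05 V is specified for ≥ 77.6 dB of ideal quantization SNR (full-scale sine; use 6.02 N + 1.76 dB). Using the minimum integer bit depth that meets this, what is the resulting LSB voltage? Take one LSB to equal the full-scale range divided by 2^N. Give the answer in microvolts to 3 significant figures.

Span: 1.05 V − (-1.05 V) = 2.1 V.
Required N = ⌈(77.6 − 1.76)/6.02⌉ = ⌈12.598⌉ = 13.
LSB = 2.1 V ÷ 2^13 = 2.1/8192 V = 256 µV.

256 µV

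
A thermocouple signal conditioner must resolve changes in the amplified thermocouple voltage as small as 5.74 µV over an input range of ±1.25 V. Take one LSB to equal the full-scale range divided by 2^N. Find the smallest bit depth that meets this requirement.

The full-scale span is 1.25 − (-1.25) = 2.5 V.
Required number of levels: 2.5/5.74 µV = 435540; smallest N with 2^N ≥ that is 19.

19 bits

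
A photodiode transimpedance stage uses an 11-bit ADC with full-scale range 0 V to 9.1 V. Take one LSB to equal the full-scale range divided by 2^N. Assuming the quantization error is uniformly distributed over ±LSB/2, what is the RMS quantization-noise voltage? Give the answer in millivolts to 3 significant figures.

1.28 mV

Full-scale range = 9.1 V.
One LSB is 9.1 V / 2048 = 4.4434 mV.
RMS of a uniform error over width LSB is LSB/√12 = 1.28 mV.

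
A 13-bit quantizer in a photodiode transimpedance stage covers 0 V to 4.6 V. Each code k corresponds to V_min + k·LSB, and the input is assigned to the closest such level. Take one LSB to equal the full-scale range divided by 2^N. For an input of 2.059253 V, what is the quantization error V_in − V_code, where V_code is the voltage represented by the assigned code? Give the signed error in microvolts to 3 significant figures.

+147 µV

Range is 4.6 V. LSB = 4.6 V / 2^13 ≈ 0.5615 mV.
(V_in − V_min)/LSB = (2.059253 − (0)) × 8192/4.6 = 3667.2610 → nearest code k = 3667.
V_code = V_min + k × range/2^13 = 0 + 3667 × 4.6/8192 = 2.059106445 V.
Error = V_in − V_code = 2.059253 − (2.059106445) = +147 µV.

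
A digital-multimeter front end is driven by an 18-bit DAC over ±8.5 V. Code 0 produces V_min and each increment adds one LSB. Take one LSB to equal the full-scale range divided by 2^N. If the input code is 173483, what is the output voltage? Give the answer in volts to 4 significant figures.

Range = 8.5 − (-8.5) = 17 V. LSB = 17 V / 2^18.
V_out = -8.5 + 173483 × (17/262144) V
      = -8.5 + 11.2503 = 2.75035 V.

2.750 V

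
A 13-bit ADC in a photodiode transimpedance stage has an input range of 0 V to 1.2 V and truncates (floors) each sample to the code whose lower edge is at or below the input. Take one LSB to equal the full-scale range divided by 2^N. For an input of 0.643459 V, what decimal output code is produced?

V_FS = 1.2 V. LSB = 1.2 V / 2^13 ≈ 146.5 µV.
V_in − V_min = 0.643459 − (0) = 0.643459 V.
Divide by LSB: 0.643459 × 8192/1.2 = 4392.6801.
Truncating gives code 4392.

4392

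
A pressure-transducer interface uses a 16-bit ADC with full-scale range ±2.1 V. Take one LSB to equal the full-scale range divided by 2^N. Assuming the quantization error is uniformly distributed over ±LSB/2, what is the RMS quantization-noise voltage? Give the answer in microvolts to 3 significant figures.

Range = 2.1 − (-2.1) = 4.2 V.
LSB = 4.2 V ÷ 2^16 = 4.2/65536 V = 64.087 µV.
σ_q = LSB/√12 = 64.087 µV/3.4641 = 18.5 µV.

18.5 µV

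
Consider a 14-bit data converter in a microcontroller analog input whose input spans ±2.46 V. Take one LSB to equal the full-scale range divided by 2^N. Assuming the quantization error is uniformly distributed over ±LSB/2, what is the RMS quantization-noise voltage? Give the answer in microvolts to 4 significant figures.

86.69 µV

Span: 2.46 V − (-2.46 V) = 4.92 V.
Step size = 4.92/16384 V = 300.293 µV.
V_rms = LSB/√12 = 300.293 µV / √12 = 86.69 µV.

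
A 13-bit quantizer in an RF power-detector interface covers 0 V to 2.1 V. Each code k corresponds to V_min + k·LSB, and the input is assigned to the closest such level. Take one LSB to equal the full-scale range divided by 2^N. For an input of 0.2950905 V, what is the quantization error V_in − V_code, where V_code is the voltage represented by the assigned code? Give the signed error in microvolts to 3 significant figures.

+34.3 µV

V_FS = 2.1 V. LSB = 2.1 V / 2^13 ≈ 256.3 µV.
(0.2950905 − (0)) / LSB = 0.2950905 × 8192/2.1 = 1151.1340. Nearest integer: k = 1151.
Reconstructed level: 0 + 1151 × 2.1/8192 V = 0.2950561523 V.
V_in − V_code = 0.2950905 − (0.2950561523) = +34.3 µV.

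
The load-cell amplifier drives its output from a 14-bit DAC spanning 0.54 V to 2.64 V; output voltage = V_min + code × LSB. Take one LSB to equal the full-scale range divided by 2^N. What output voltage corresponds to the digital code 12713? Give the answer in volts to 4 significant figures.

2.169 V

Range = 2.64 − (0.54) = 2.1 V. LSB = 2.1 V / 2^14.
V_out = V_min + code × LSB = 0.54 V + 12713 × 2.1 V / 16384
      = 0.54 V + 1.62947 V = 2.16947 V.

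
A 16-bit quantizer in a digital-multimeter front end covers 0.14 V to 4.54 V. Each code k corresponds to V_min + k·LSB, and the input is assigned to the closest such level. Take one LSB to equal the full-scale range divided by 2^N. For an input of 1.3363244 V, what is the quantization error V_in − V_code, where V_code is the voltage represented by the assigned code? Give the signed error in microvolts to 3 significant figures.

−19.6 µV

Range = 4.54 − (0.14) = 4.4 V. LSB = 4.4 V / 2^16 ≈ 67.14 µV.
Position in LSBs: (1.3363244 − (0.14)) × 65536/4.4 = 17818.7082; rounding gives k = 17819.
V_code = 0.14 + (17819/65536) × 4.4 = 1.3363439941 V.
V_in − V_code = 1.3363244 − (1.3363439941) = −19.6 µV.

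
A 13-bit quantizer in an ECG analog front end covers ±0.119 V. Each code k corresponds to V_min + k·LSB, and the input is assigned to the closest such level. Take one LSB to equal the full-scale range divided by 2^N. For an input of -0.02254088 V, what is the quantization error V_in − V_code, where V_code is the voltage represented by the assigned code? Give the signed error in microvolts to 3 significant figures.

+4.04 µV

The full-scale span is 0.119 − (-0.119) = 0.238 V. LSB = 0.238 V / 2^13 ≈ 29.05 µV.
(V_in − V_min)/LSB = (-0.02254088 − (-0.119)) × 8192/0.238 = 3320.1391 → nearest code k = 3320.
V_code = V_min + k × range/2^13 = -0.119 + 3320 × 0.238/8192 = -0.02254492188 V.
Error = V_in − V_code = -0.02254088 − (-0.02254492188) = +4.04 µV.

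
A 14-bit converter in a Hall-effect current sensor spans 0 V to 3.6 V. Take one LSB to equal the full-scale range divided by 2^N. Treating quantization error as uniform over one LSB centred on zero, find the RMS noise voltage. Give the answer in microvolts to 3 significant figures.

63.4 µV

Full-scale range = 3.6 V.
One LSB is 3.6 V / 16384 = 219.73 µV.
For a uniform distribution on [−LSB/2, +LSB/2], V_rms = LSB/√12 = 219.73 µV/3.4641 = 63.4 µV.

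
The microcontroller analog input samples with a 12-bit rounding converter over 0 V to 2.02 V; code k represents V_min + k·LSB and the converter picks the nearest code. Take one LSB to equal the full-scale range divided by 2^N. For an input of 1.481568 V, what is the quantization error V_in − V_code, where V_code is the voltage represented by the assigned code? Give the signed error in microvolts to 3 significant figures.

+103 µV

Full-scale range = 2.02 V. LSB = 2.02 V / 2^12 ≈ 493.2 µV.
(V_in − V_min)/LSB = (1.481568 − (0)) × 4096/2.02 = 3004.2092 → nearest code k = 3004.
V_code = 0 + (3004/4096) × 2.02 = 1.481464844 V.
Error = V_in − V_code = 1.481568 − (1.481464844) = +103 µV.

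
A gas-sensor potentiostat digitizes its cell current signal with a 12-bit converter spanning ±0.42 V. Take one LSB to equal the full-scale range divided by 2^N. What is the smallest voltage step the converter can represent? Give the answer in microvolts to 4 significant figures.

Full-scale range = 0.42 V − (-0.42 V) = 0.84 V.
Number of codes = 2^12 = 4096.
One LSB is 0.84 V / 4096 = 205.1 µV.

205.1 µV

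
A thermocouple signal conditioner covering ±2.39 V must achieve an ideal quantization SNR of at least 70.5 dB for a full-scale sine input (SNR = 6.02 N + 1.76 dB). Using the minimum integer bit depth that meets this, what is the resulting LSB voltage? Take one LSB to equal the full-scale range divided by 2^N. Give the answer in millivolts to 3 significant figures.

Span: 2.39 V − (-2.39 V) = 4.78 V.
N ≥ (70.5 − 1.76)/6.02 = 11.419 → N_min = 12.
LSB = 4.78 V ÷ 2^12 = 4.78/4096 V = 1.17 mV.

1.17 mV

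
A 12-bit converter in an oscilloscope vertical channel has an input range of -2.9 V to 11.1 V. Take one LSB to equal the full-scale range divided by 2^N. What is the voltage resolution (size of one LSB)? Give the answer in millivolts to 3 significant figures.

Range = 11.1 − (-2.9) = 14 V.
There are 2^12 = 4096 steps.
One LSB is 14 V / 4096 = 3.42 mV.

3.42 mV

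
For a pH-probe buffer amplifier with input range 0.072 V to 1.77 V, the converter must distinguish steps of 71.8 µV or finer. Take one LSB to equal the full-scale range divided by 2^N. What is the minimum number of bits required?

15 bits

The full-scale span is 1.77 − (0.072) = 1.698 V.
1.698 V / 71.8 µV = 23650. Since 2^14 = 16384 and 2^15 = 32768, N = 15.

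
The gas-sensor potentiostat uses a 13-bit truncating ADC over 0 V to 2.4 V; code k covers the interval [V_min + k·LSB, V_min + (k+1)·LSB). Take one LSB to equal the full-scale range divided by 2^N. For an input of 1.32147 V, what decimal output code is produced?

Range is 2.4 V. LSB = 2.4 V / 2^13 ≈ 293.0 µV.
(V_in − V_min) × 2^13/range = (1.32147 − (0)) × 8192/2.4 = 4510.618.
Floor → code = 4510.

4510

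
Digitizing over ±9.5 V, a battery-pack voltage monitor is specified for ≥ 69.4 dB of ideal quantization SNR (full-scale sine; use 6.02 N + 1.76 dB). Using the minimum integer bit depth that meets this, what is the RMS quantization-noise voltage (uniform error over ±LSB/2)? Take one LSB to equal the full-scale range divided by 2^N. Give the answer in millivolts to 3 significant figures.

1.34 mV

Span: 9.5 V − (-9.5 V) = 19 V.
6.02 N + 1.76 ≥ 69.4 gives N ≥ 11.236, so the minimum integer is 12.
LSB = 19 V / 2^12 = 4.6387 mV.
RMS noise = LSB/√12 = 1.34 mV.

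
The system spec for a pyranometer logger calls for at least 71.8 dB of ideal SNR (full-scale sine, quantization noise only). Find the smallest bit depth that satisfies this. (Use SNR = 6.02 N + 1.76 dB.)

N ≥ (71.8 − 1.76)/6.02 = 11.635 → N_min = 12.

12 bits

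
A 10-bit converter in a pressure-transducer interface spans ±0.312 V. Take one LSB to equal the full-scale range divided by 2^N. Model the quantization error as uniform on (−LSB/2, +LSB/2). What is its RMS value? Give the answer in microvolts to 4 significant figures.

175.9 µV

Full-scale range = 0.312 V − (-0.312 V) = 0.624 V.
LSB = 0.624 V / 2^10 = 0.609375 mV.
σ_q = LSB/√12 = 0.609375 mV/3.4641 = 175.9 µV.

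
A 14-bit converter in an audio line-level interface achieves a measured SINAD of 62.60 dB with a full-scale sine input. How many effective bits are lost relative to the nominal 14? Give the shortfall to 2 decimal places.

N_eff = (62.60 − 1.76)/6.02 = 10.1063 bits.
14 − 10.1063 = 3.89 bits below nominal.

3.89 bits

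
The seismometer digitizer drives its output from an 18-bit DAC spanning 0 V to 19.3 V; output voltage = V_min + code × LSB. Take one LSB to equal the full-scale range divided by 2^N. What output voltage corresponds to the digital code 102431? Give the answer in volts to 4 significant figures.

Full-scale range = 19.3 V. LSB = 19.3 V / 2^18.
Output = V_min + (102431/262144) × range = 0 + 0.390743 × 19.3 V
      = 0 + 7.54134 = 7.54134 V.

7.541 V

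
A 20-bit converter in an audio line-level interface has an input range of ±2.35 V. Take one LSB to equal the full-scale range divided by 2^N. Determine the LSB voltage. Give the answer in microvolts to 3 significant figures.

4.48 µV

Range = 2.35 − (-2.35) = 4.7 V.
There are 2^20 = 1048576 steps.
LSB = 4.7 V ÷ 2^20 = 4.7/1048576 V = 4.48 µV.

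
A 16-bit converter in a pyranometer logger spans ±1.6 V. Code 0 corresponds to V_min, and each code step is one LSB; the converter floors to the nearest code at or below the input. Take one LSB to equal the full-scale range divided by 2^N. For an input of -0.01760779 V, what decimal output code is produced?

32407

Span: 1.6 V − (-1.6 V) = 3.2 V. LSB = 3.2 V / 2^16 ≈ 48.83 µV.
code = ⌊(V_in − V_min)/LSB⌋ = ⌊(V_in − V_min) × 2^16 / range⌋
     = ⌊(-0.01760779 − (-1.6)) × 65536 / 3.2⌋ = ⌊1.58239221 × 65536/3.2⌋
     = ⌊32407.392⌋ = 32407.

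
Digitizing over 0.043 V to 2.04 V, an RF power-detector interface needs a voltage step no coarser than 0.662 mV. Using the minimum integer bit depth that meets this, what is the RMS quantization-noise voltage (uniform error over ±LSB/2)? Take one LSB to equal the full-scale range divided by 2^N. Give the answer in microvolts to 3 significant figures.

141 µV

Range = 2.04 − (0.043) = 1.997 V.
1.997 V / 0.662 mV = 3017. Since 2^11 = 2048 and 2^12 = 4096, N = 12.
LSB = 1.997 V ÷ 2^12 = 1.997/4096 V = 487.55 µV.
RMS noise = LSB/√12 = 141 µV.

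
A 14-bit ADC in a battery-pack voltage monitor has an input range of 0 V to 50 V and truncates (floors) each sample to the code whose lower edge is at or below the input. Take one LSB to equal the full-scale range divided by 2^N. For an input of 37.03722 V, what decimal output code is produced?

12136

V_FS = 50 V. LSB = 50 V / 2^14 ≈ 3.052 mV.
V_in − V_min = 37.03722 − (0) = 37.03722 V.
Divide by LSB: 37.03722 × 16384/50 = 12136.3562.
Truncating gives code 12136.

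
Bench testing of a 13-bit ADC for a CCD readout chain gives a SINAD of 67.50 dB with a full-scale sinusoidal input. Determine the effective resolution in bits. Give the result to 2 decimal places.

(67.50 − 1.76) / 6.02 = 65.74/6.02 = 10.9203 effective bits.

10.92 bits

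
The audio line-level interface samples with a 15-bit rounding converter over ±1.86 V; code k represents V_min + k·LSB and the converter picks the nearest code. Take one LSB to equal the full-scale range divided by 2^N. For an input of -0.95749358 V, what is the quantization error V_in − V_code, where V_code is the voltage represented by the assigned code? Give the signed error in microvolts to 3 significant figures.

−20.4 µV

Span: 1.86 V − (-1.86 V) = 3.72 V. LSB = 3.72 V / 2^15 ≈ 113.5 µV.
Position in LSBs: (-0.95749358 − (-1.86)) × 32768/3.72 = 7949.8200; rounding gives k = 7950.
V_code = V_min + k × range/2^15 = -1.86 + 7950 × 3.72/32768 = -0.95747314453 V.
e = -0.95749358 − (-0.95747314453) = −20.4 µV.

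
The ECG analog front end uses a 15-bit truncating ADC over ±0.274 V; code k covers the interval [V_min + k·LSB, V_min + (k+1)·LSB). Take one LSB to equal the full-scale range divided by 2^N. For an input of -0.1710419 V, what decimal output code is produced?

Span: 0.274 V − (-0.274 V) = 0.548 V. LSB = 0.548 V / 2^15 ≈ 16.72 µV.
(V_in − V_min) × 2^15/range = (-0.1710419 − (-0.274)) × 32768/0.548 = 6156.443.
Floor → code = 6156.

6156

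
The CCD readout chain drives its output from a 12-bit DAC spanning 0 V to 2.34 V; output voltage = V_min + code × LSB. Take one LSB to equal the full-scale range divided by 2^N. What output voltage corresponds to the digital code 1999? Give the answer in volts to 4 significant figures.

V_FS = 2.34 V. LSB = 2.34 V / 2^12.
Output = V_min + (1999/4096) × range = 0 + 0.488037 × 2.34 V
      = 0 + 1.14201 = 1.14201 V.

1.142 V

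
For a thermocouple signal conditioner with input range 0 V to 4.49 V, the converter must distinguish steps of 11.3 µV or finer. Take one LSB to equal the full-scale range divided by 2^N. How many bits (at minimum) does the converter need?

Range is 4.49 V.
Levels needed ≥ 4.49/11.3 µV = 397300. 2^19 = 524288 suffices, so N_min = 19.

19 bits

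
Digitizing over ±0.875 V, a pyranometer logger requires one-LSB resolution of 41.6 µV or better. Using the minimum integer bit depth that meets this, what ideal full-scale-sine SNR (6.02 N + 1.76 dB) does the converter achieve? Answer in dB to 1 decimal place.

Full-scale range = 0.875 V − (-0.875 V) = 1.75 V.
1.75 V / 41.6 µV = 42070. Since 2^15 = 32768 and 2^16 = 65536, N = 16.
Ideal SNR at N = 16: 6.02·16 + 1.76 = 98.1 dB.

98.1 dB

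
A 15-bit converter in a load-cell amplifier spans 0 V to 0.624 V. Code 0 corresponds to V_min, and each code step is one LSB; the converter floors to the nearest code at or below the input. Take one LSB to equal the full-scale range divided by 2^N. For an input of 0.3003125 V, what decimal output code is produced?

15770

Full-scale range = 0.624 V. LSB = 0.624 V / 2^15 ≈ 19.04 µV.
(V_in − V_min) × 2^15/range = (0.3003125 − (0)) × 32768/0.624 = 15770.256.
Floor → code = 15770.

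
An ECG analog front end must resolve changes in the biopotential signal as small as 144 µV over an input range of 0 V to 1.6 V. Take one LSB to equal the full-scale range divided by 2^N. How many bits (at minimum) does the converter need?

Range is 1.6 V.
1.6 V / 144 µV = 11110. Since 2^13 = 8192 and 2^14 = 16384, N = 14.

14 bits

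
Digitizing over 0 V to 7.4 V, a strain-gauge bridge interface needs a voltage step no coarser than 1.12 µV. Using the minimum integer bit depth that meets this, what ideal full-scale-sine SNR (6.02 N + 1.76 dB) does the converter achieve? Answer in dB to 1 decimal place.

140.2 dB

Span = 7.4 V.
7.4 V / 1.12 µV = 6.607e6. Since 2^22 = 4194304 and 2^23 = 8388608, N = 23.
Ideal SNR at N = 23: 6.02·23 + 1.76 = 140.2 dB.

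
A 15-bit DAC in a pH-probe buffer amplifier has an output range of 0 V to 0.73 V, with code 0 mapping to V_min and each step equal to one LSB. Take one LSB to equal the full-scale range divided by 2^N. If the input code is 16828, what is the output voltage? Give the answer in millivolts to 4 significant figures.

374.9 mV

Range is 0.73 V. LSB = 0.73 V / 2^15.
Output = V_min + (16828/32768) × range = 0 + 0.513550 × 0.73 V
      = 0 + 0.374891 = 0.374891 V.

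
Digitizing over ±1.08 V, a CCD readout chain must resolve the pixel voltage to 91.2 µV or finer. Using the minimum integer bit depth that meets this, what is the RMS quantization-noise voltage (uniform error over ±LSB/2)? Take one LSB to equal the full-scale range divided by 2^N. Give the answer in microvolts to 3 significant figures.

Full-scale range = 1.08 V − (-1.08 V) = 2.16 V.
2.16 V / 91.2 µV = 23680. Since 2^14 = 16384 and 2^15 = 32768, N = 15.
Step size = 2.16/32768 V = 65.918 µV.
RMS noise = LSB/√12 = 19.0 µV.

19.0 µV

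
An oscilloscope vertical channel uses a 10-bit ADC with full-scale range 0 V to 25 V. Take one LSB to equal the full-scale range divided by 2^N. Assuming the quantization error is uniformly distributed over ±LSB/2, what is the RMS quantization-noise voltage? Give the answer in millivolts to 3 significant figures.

7.05 mV

Full-scale range = 25 V.
LSB = 25 V ÷ 2^10 = 25/1024 V = 24.414 mV.
RMS of a uniform error over width LSB is LSB/√12 = 7.05 mV.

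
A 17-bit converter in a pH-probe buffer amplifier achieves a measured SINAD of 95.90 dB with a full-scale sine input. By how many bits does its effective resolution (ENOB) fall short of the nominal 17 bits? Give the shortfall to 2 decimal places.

1.36 bits

N_eff = (95.90 − 1.76)/6.02 = 15.6379 bits.
17 − 15.6379 = 1.36 bits below nominal.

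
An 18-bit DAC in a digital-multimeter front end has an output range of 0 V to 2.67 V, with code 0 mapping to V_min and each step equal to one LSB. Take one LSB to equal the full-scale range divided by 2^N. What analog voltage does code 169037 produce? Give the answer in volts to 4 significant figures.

1.722 V

V_FS = 2.67 V. LSB = 2.67 V / 2^18.
V_out = 0 + 169037 × (2.67/262144) V
      = 0 + 1.72168 = 1.72168 V.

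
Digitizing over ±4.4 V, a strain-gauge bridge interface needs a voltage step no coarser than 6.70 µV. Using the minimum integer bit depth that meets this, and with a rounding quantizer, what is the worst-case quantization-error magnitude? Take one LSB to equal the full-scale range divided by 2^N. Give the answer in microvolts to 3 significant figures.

2.10 µV

Range = 4.4 − (-4.4) = 8.8 V.
Need 2^N ≥ 8.8 V / 6.70 µV = 1.313e6 → N_min = 21.
One LSB is 8.8 V / 2097152 = 4.1962 µV.
Half an LSB is 2.10 µV.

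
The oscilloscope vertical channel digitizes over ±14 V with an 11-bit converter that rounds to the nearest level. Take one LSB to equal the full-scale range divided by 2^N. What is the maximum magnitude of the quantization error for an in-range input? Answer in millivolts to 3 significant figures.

6.84 mV

Range = 14 − (-14) = 28 V.
One LSB is 28 V / 2048 = 13.672 mV.
Worst-case error for round-to-nearest is half an LSB: 6.84 mV.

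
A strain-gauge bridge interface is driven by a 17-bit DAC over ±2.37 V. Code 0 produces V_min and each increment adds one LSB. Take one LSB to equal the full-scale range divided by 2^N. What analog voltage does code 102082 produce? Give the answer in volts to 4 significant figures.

Range = 2.37 − (-2.37) = 4.74 V. LSB = 4.74 V / 2^17.
Output = V_min + (102082/131072) × range = -2.37 + 0.778824 × 4.74 V
      = -2.37 + 3.69163 = 1.32163 V.

1.322 V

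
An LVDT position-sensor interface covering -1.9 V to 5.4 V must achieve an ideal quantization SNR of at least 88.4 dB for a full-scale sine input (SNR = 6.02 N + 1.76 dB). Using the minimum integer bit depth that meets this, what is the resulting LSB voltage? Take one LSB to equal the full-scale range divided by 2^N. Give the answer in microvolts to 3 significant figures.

223 µV

Range = 5.4 − (-1.9) = 7.3 V.
6.02 N + 1.76 ≥ 88.4 gives N ≥ 14.392, so the minimum integer is 15.
One LSB is 7.3 V / 32768 = 223 µV.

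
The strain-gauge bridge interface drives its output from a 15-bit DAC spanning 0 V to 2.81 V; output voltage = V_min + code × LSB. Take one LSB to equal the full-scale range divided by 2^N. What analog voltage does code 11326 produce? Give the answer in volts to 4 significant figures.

0.9713 V

Range is 2.81 V. LSB = 2.81 V / 2^15.
Output = V_min + (11326/32768) × range = 0 + 0.345642 × 2.81 V
      = 0 V + 0.971254 V = 0.971254 V.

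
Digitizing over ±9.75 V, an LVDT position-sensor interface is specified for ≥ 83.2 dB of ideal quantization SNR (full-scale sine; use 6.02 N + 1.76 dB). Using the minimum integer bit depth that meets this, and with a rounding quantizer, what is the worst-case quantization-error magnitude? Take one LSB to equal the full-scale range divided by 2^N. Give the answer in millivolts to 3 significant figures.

Span: 9.75 V − (-9.75 V) = 19.5 V.
N ≥ (83.2 − 1.76)/6.02 = 13.528 → N_min = 14.
One LSB is 19.5 V / 16384 = 1.1902 mV.
Max error for round-to-nearest is LSB/2 = 0.595 mV.

0.595 mV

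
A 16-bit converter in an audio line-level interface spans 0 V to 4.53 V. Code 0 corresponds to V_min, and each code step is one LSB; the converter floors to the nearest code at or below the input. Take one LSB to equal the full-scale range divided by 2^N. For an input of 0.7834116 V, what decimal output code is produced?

Range is 4.53 V. LSB = 4.53 V / 2^16 ≈ 69.12 µV.
V_in − V_min = 0.7834116 − (0) = 0.7834116 V.
Divide by LSB: 0.7834116 × 65536/4.53 = 11333.7004.
Truncating gives code 11333.

11333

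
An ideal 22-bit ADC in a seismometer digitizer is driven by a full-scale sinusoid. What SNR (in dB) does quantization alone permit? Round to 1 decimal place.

SNR = 6.02·22 + 1.76 = 134.20 dB.

134.2 dB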